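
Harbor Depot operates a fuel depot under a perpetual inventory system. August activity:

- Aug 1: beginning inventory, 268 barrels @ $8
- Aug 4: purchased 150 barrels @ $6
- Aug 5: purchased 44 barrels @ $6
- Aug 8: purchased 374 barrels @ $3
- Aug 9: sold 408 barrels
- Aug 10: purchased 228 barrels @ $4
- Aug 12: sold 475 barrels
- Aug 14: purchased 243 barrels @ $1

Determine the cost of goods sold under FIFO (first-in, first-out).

Aug 9, 408 sold [FIFO — oldest first]: 268 @ $8 + 140 @ $6 = $2,984
Aug 12, 475 sold [FIFO — oldest first]: 10 @ $6 + 44 @ $6 + 374 @ $3 + 47 @ $4 = $1,634
Total COGS = $2,984 + $1,634 = $4,618
Ending inventory: 181 @ $4 + 243 @ $1 = $967

COGS = $4,618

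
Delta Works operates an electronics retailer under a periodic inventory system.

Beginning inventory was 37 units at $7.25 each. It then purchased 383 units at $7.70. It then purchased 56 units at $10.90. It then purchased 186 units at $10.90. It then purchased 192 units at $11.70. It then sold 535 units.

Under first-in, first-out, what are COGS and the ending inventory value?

COGS = $4,470.85; ending inventory = $3,630.70

Sale 1 (535) [FIFO — oldest first]: 37 @ $7.25 + 383 @ $7.70 + 56 @ $10.90 + 59 @ $10.90 = $4,470.85
Ending inventory: 127 @ $10.90 + 192 @ $11.70 = $3,630.70
Check: goods available $8,101.55 = COGS $4,470.85 + ending $3,630.70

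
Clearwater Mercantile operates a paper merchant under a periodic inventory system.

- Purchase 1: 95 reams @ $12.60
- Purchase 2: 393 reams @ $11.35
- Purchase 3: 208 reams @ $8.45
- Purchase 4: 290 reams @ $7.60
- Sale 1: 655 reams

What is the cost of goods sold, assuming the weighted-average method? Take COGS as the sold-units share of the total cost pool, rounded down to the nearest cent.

Sale 1, sell 655: 655/986 × $9,619.15 → $6,390.00
Ending inventory (cost pool remaining) = $3,229.15
Check: goods available $9,619.15 = COGS $6,390.00 + ending $3,229.15

COGS = $6,390.00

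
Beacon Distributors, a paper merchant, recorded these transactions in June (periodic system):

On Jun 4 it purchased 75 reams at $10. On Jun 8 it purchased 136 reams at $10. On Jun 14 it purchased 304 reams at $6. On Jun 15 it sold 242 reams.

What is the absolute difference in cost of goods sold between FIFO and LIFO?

$844

FIFO COGS: 75 @ $10 + 136 @ $10 + 31 @ $6 = $2,296
LIFO COGS: 242 @ $6 = $1,452
Difference = |$2,296 − $1,452| = $844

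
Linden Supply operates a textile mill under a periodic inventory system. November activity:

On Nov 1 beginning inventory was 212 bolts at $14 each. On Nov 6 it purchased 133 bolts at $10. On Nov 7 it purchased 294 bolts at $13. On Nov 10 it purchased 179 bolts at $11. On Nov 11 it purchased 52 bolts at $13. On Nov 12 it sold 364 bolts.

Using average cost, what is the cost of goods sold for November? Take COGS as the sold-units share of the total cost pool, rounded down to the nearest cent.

Nov 12, sell 364: 364/870 × $10,765.00 → $4,503.97
Ending inventory (cost pool remaining) = $6,261.03

COGS = $4,503.97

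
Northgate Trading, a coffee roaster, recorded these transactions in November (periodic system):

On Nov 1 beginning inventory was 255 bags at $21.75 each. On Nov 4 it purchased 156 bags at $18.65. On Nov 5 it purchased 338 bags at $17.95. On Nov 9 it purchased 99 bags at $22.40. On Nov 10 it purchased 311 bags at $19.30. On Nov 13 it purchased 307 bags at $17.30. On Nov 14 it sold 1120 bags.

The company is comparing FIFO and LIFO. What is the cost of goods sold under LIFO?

FIFO COGS: 255 @ $21.75 + 156 @ $18.65 + 338 @ $17.95 + 99 @ $22.40 + 272 @ $19.30 = $21,989.95
LIFO COGS: 307 @ $17.30 + 311 @ $19.30 + 99 @ $22.40 + 338 @ $17.95 + 65 @ $18.65 = $20,810.35

COGS = $20,810.35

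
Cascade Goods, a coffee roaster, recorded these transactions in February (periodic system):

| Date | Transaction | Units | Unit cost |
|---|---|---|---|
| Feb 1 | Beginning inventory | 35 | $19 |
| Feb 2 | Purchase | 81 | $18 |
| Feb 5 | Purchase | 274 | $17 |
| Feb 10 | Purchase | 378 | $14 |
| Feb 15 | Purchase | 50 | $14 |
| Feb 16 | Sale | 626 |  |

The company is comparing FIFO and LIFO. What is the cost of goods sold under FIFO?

FIFO COGS: 35 @ $19 + 81 @ $18 + 274 @ $17 + 236 @ $14 = $10,085
LIFO COGS: 50 @ $14 + 378 @ $14 + 198 @ $17 = $9,358

COGS = $10,085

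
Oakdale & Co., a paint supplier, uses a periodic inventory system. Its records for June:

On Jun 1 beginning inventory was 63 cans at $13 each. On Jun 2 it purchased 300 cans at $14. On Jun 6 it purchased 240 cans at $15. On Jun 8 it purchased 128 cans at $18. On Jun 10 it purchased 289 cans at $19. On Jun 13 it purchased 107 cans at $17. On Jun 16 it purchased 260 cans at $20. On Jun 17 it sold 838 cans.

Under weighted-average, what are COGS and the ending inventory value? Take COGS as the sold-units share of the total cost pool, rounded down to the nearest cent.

COGS = $14,157.78; ending inventory = $9,275.22

Jun 17, sell 838: 838/1387 × $23,433.00 → $14,157.78
Ending inventory (cost pool remaining) = $9,275.22
Check: goods available $23,433.00 = COGS $14,157.78 + ending $9,275.22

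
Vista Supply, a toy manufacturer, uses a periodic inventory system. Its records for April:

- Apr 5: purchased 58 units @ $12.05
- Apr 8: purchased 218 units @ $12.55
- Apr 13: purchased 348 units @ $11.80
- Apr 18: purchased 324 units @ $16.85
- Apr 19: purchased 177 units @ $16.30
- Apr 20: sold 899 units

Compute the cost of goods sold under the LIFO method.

Apr 20, 899 sold [LIFO — newest first]: 177 @ $16.30 + 324 @ $16.85 + 348 @ $11.80 + 50 @ $12.55 = $13,078.40
Ending inventory: 58 @ $12.05 + 168 @ $12.55 = $2,807.30

COGS = $13,078.40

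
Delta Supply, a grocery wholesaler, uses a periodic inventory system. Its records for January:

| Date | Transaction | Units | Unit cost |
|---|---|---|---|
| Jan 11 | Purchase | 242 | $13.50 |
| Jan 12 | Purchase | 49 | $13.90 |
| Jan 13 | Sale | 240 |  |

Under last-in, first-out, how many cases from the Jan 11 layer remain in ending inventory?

Jan 13, 240 sold [LIFO — newest first]: 49 @ $13.90 + 191 @ $13.50 = $3,259.60
Ending inventory: 51 @ $13.50 = $688.50

51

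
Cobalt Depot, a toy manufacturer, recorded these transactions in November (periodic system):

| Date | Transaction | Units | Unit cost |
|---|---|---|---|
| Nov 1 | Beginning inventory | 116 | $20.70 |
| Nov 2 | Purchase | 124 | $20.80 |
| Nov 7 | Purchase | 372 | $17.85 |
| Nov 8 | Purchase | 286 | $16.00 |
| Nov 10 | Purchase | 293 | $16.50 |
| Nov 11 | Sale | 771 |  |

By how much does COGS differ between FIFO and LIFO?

FIFO COGS: 116 @ $20.70 + 124 @ $20.80 + 372 @ $17.85 + 159 @ $16.00 = $14,164.60
LIFO COGS: 293 @ $16.50 + 286 @ $16.00 + 192 @ $17.85 = $12,837.70
Difference = |$14,164.60 − $12,837.70| = $1,326.90

$1,326.90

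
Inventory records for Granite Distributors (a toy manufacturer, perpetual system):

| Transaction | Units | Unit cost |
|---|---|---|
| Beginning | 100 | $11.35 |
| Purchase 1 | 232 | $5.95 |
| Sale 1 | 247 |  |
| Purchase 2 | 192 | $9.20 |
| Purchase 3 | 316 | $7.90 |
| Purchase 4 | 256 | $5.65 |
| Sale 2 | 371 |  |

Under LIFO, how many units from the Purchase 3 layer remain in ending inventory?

201

Sale 1 (247) [LIFO — newest first]: 232 @ $5.95 + 15 @ $11.35 = $1,550.65
Sale 2 (371) [LIFO — newest first]: 256 @ $5.65 + 115 @ $7.90 = $2,354.90
Total COGS = $1,550.65 + $2,354.90 = $3,905.55
Ending inventory: 85 @ $11.35 + 192 @ $9.20 + 201 @ $7.90 = $4,319.05
Check: goods available $8,224.60 = COGS $3,905.55 + ending $4,319.05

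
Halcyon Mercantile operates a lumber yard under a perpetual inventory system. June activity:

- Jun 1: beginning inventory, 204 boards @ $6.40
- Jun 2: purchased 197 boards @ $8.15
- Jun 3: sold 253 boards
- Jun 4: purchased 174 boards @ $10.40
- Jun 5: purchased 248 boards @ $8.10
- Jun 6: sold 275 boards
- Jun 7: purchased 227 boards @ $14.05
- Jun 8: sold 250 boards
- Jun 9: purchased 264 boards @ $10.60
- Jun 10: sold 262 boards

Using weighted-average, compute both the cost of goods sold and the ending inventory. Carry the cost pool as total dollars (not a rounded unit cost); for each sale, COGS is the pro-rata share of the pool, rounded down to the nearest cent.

COGS = $9,762.71; ending inventory = $2,954.59

After Jun 1: 204 on hand, pool $1,305.60 (≈ $6.4000 each)
After Jun 2: 401 on hand, pool $2,911.15 (≈ $7.2597 each)
Jun 3, sell 253: 253/401 × $2,911.15 → $1,836.71
After Jun 4: 322 on hand, pool $2,884.04 (≈ $8.9566 each)
After Jun 5: 570 on hand, pool $4,892.84 (≈ $8.5839 each)
Jun 6, sell 275: 275/570 × $4,892.84 → $2,360.58
After Jun 7: 522 on hand, pool $5,721.61 (≈ $10.9609 each)
Jun 8, sell 250: 250/522 × $5,721.61 → $2,740.23
After Jun 9: 536 on hand, pool $5,779.78 (≈ $10.7832 each)
Jun 10, sell 262: 262/536 × $5,779.78 → $2,825.19
Total COGS = $1,836.71 + $2,360.58 + $2,740.23 + $2,825.19 = $9,762.71
Ending inventory (cost pool remaining) = $2,954.59
Check: goods available $12,717.30 = COGS $9,762.71 + ending $2,954.59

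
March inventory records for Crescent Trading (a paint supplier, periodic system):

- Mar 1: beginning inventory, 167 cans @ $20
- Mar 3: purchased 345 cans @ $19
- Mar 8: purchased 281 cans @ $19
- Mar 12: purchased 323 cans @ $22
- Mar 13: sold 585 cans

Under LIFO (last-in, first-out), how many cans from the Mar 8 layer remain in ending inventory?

Mar 13, 585 sold [LIFO — newest first]: 323 @ $22 + 262 @ $19 = $12,084
Ending inventory: 167 @ $20 + 345 @ $19 + 19 @ $19 = $10,256

19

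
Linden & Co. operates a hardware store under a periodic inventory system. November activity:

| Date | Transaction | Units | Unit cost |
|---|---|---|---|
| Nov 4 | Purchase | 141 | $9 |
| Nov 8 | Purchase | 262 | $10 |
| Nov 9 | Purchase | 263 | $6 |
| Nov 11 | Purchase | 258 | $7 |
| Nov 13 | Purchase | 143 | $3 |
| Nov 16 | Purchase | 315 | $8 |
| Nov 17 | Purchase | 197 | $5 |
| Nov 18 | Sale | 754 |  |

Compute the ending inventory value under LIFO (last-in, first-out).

Nov 18, 754 sold [LIFO — newest first]: 197 @ $5 + 315 @ $8 + 143 @ $3 + 99 @ $7 = $4,627
Ending inventory: 141 @ $9 + 262 @ $10 + 263 @ $6 + 159 @ $7 = $6,580

Ending inventory = $6,580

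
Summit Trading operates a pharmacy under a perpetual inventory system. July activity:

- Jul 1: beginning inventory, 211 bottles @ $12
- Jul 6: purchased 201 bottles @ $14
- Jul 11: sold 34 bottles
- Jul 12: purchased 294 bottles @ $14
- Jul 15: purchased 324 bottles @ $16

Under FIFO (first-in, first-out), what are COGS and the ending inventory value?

COGS = $408; ending inventory = $14,238

Jul 11, 34 sold [FIFO — oldest first]: 34 @ $12 = $408
Ending inventory: 177 @ $12 + 201 @ $14 + 294 @ $14 + 324 @ $16 = $14,238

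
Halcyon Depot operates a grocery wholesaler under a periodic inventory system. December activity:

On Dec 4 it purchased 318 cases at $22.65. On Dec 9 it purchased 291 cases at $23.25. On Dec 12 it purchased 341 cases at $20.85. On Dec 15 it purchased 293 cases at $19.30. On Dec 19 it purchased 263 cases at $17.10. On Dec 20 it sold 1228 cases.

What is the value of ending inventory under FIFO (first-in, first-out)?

Ending inventory = $4,786.80

Dec 20, 1228 sold [FIFO — oldest first]: 318 @ $22.65 + 291 @ $23.25 + 341 @ $20.85 + 278 @ $19.30 = $26,443.70
Ending inventory: 15 @ $19.30 + 263 @ $17.10 = $4,786.80
Check: goods available $31,230.50 = COGS $26,443.70 + ending $4,786.80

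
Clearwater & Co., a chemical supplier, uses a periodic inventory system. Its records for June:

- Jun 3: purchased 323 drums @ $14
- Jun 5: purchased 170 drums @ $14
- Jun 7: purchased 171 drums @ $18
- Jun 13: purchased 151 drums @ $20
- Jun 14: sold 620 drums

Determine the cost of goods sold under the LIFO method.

Jun 14, 620 sold [LIFO — newest first]: 151 @ $20 + 171 @ $18 + 170 @ $14 + 128 @ $14 = $10,270
Ending inventory: 195 @ $14 = $2,730
Check: goods available $13,000 = COGS $10,270 + ending $2,730

COGS = $10,270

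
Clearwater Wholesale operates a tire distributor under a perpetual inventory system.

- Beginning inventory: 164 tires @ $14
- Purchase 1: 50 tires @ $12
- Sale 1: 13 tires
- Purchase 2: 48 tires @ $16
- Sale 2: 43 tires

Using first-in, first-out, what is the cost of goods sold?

Sale 1 (13) [FIFO — oldest first]: 13 @ $14 = $182
Sale 2 (43) [FIFO — oldest first]: 43 @ $14 = $602
Total COGS = $182 + $602 = $784
Ending inventory: 108 @ $14 + 50 @ $12 + 48 @ $16 = $2,880

COGS = $784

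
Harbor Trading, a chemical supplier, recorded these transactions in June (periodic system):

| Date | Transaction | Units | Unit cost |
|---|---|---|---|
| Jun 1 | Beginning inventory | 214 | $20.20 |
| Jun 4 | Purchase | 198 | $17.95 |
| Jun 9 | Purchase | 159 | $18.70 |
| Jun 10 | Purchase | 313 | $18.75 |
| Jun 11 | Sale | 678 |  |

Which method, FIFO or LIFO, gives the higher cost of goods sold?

FIFO

FIFO COGS: 214 @ $20.20 + 198 @ $17.95 + 159 @ $18.70 + 107 @ $18.75 = $12,856.45
LIFO COGS: 313 @ $18.75 + 159 @ $18.70 + 198 @ $17.95 + 8 @ $20.20 = $12,557.75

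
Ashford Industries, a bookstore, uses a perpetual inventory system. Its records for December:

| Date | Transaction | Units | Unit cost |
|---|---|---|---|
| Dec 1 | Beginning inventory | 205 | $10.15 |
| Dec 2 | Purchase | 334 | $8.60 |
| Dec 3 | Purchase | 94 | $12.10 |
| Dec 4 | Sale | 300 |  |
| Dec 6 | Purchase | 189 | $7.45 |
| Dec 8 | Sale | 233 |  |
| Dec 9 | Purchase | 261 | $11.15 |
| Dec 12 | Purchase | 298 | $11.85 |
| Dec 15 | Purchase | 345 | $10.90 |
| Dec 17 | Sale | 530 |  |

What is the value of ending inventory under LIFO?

Dec 4, 300 sold [LIFO — newest first]: 94 @ $12.10 + 206 @ $8.60 = $2,909.00
Dec 8, 233 sold [LIFO — newest first]: 189 @ $7.45 + 44 @ $8.60 = $1,786.45
Dec 17, 530 sold [LIFO — newest first]: 345 @ $10.90 + 185 @ $11.85 = $5,952.75
Total COGS = $2,909.00 + $1,786.45 + $5,952.75 = $10,648.20
Ending inventory: 205 @ $10.15 + 84 @ $8.60 + 261 @ $11.15 + 113 @ $11.85 = $7,052.35
Check: goods available $17,700.55 = COGS $10,648.20 + ending $7,052.35

Ending inventory = $7,052.35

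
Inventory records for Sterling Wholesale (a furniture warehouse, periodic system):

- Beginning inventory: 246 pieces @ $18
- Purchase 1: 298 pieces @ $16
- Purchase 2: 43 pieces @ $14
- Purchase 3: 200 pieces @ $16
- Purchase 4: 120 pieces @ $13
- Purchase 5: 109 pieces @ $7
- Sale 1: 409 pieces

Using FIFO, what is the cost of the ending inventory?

Ending inventory = $8,285

Sale 1 (409) [FIFO — oldest first]: 246 @ $18 + 163 @ $16 = $7,036
Ending inventory: 135 @ $16 + 43 @ $14 + 200 @ $16 + 120 @ $13 + 109 @ $7 = $8,285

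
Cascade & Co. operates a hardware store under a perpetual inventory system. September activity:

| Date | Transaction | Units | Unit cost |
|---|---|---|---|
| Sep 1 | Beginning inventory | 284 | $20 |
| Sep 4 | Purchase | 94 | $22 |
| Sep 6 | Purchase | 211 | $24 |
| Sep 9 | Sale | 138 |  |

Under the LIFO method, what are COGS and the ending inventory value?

Sep 9, 138 sold [LIFO — newest first]: 138 @ $24 = $3,312
Ending inventory: 284 @ $20 + 94 @ $22 + 73 @ $24 = $9,500

COGS = $3,312; ending inventory = $9,500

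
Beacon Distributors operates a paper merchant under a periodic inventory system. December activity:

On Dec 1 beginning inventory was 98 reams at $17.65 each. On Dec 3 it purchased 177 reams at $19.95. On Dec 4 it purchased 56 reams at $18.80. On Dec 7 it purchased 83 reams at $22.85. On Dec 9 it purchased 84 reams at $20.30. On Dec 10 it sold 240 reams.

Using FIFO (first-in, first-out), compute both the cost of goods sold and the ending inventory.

Dec 10, 240 sold [FIFO — oldest first]: 98 @ $17.65 + 142 @ $19.95 = $4,562.60
Ending inventory: 35 @ $19.95 + 56 @ $18.80 + 83 @ $22.85 + 84 @ $20.30 = $5,352.80

COGS = $4,562.60; ending inventory = $5,352.80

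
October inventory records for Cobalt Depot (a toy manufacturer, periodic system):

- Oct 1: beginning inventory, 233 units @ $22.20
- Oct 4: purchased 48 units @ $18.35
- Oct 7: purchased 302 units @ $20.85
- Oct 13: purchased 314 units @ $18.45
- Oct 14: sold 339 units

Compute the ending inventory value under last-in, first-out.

Oct 14, 339 sold [LIFO — newest first]: 314 @ $18.45 + 25 @ $20.85 = $6,314.55
Ending inventory: 233 @ $22.20 + 48 @ $18.35 + 277 @ $20.85 = $11,828.85

Ending inventory = $11,828.85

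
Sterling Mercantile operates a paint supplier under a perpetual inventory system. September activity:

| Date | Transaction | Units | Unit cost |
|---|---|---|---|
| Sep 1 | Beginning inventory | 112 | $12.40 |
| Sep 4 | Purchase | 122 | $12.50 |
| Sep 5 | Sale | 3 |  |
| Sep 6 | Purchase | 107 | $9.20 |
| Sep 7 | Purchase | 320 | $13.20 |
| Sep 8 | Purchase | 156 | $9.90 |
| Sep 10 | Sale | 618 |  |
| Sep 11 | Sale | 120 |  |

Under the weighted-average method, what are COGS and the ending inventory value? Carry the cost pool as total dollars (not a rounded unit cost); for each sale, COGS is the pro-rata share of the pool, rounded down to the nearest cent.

After Sep 1: 112 on hand, pool $1,388.80 (≈ $12.4000 each)
After Sep 4: 234 on hand, pool $2,913.80 (≈ $12.4521 each)
Sep 5, sell 3: 3/234 × $2,913.80 → $37.35
After Sep 6: 338 on hand, pool $3,860.85 (≈ $11.4226 each)
After Sep 7: 658 on hand, pool $8,084.85 (≈ $12.2870 each)
After Sep 8: 814 on hand, pool $9,629.25 (≈ $11.8295 each)
Sep 10, sell 618: 618/814 × $9,629.25 → $7,310.65
Sep 11, sell 120: 120/196 × $2,318.60 → $1,419.55
Total COGS = $37.35 + $7,310.65 + $1,419.55 = $8,767.55
Ending inventory (cost pool remaining) = $899.05

COGS = $8,767.55; ending inventory = $899.05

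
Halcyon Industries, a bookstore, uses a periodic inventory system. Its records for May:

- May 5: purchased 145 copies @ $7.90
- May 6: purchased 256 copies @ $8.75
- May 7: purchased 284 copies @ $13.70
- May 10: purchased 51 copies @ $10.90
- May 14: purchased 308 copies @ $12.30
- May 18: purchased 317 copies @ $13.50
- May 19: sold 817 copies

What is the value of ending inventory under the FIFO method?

Ending inventory = $7,071.60

May 19, 817 sold [FIFO — oldest first]: 145 @ $7.90 + 256 @ $8.75 + 284 @ $13.70 + 51 @ $10.90 + 81 @ $12.30 = $8,828.50
Ending inventory: 227 @ $12.30 + 317 @ $13.50 = $7,071.60
Check: goods available $15,900.10 = COGS $8,828.50 + ending $7,071.60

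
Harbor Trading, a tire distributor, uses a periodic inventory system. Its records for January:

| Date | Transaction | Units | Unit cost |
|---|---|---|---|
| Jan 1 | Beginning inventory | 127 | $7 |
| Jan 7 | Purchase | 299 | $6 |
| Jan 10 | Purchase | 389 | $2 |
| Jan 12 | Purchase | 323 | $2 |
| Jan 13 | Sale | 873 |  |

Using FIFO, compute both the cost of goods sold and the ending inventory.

Jan 13, 873 sold [FIFO — oldest first]: 127 @ $7 + 299 @ $6 + 389 @ $2 + 58 @ $2 = $3,577
Ending inventory: 265 @ $2 = $530
Check: goods available $4,107 = COGS $3,577 + ending $530

COGS = $3,577; ending inventory = $530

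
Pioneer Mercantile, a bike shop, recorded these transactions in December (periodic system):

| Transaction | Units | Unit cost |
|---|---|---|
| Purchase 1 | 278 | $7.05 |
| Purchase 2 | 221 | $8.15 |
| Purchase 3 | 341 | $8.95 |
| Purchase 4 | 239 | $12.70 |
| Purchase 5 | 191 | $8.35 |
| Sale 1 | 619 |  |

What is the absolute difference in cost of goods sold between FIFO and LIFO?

FIFO COGS: 278 @ $7.05 + 221 @ $8.15 + 120 @ $8.95 = $4,835.05
LIFO COGS: 191 @ $8.35 + 239 @ $12.70 + 189 @ $8.95 = $6,321.70
Difference = |$4,835.05 − $6,321.70| = $1,486.65

$1,486.65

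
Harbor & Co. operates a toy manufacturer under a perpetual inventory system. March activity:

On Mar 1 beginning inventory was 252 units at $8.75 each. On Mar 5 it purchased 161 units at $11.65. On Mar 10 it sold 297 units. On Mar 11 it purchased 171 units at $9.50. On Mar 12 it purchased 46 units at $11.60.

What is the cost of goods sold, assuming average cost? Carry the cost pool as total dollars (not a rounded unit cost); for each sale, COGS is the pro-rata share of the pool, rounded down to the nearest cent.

COGS = $2,934.51

After Mar 1: 252 on hand, pool $2,205.00 (≈ $8.7500 each)
After Mar 5: 413 on hand, pool $4,080.65 (≈ $9.8805 each)
Mar 10, sell 297: 297/413 × $4,080.65 → $2,934.51
After Mar 11: 287 on hand, pool $2,770.64 (≈ $9.6538 each)
After Mar 12: 333 on hand, pool $3,304.24 (≈ $9.9226 each)
Ending inventory (cost pool remaining) = $3,304.24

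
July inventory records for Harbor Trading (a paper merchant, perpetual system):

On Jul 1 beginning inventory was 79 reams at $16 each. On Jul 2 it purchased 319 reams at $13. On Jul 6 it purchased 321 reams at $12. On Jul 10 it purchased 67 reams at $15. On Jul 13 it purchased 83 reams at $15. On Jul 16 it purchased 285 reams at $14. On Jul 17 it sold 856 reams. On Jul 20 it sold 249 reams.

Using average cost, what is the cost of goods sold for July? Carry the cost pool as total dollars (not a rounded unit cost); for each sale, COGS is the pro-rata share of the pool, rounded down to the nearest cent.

After Jul 1: 79 on hand, pool $1,264.00 (≈ $16.0000 each)
After Jul 2: 398 on hand, pool $5,411.00 (≈ $13.5955 each)
After Jul 6: 719 on hand, pool $9,263.00 (≈ $12.8832 each)
After Jul 10: 786 on hand, pool $10,268.00 (≈ $13.0636 each)
After Jul 13: 869 on hand, pool $11,513.00 (≈ $13.2486 each)
After Jul 16: 1154 on hand, pool $15,503.00 (≈ $13.4341 each)
Jul 17, sell 856: 856/1154 × $15,503.00 → $11,499.62
Jul 20, sell 249: 249/298 × $4,003.38 → $3,345.10
Total COGS = $11,499.62 + $3,345.10 = $14,844.72
Ending inventory (cost pool remaining) = $658.28

COGS = $14,844.72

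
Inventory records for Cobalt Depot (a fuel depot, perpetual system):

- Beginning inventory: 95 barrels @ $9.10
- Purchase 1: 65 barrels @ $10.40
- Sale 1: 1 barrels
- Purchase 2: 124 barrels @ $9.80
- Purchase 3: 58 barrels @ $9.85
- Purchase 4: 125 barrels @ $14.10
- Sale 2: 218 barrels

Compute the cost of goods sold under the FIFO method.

Sale 1 (1) [FIFO — oldest first]: 1 @ $9.10 = $9.10
Sale 2 (218) [FIFO — oldest first]: 94 @ $9.10 + 65 @ $10.40 + 59 @ $9.80 = $2,109.60
Total COGS = $9.10 + $2,109.60 = $2,118.70
Ending inventory: 65 @ $9.80 + 58 @ $9.85 + 125 @ $14.10 = $2,970.80

COGS = $2,118.70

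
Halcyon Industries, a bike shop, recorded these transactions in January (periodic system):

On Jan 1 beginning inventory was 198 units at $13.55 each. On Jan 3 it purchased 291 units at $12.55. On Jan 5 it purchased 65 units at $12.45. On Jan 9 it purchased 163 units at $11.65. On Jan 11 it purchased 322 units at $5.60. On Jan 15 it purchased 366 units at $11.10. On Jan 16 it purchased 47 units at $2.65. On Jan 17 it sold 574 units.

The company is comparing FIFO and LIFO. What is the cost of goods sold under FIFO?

FIFO COGS: 198 @ $13.55 + 291 @ $12.55 + 65 @ $12.45 + 20 @ $11.65 = $7,377.20
LIFO COGS: 47 @ $2.65 + 366 @ $11.10 + 161 @ $5.60 = $5,088.75

COGS = $7,377.20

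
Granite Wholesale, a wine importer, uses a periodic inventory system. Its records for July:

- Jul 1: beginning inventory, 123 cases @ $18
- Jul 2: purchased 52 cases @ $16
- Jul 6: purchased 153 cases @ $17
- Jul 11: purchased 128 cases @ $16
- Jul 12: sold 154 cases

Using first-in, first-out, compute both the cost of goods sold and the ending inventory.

COGS = $2,710; ending inventory = $4,985

Jul 12, 154 sold [FIFO — oldest first]: 123 @ $18 + 31 @ $16 = $2,710
Ending inventory: 21 @ $16 + 153 @ $17 + 128 @ $16 = $4,985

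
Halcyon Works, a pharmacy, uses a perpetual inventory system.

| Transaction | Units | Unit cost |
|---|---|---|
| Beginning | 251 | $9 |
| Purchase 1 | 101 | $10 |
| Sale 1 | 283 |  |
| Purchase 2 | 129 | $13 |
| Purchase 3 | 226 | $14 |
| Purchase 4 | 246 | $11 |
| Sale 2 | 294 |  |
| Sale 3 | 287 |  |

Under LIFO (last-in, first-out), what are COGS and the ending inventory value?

Sale 1 (283) [LIFO — newest first]: 101 @ $10 + 182 @ $9 = $2,648
Sale 2 (294) [LIFO — newest first]: 246 @ $11 + 48 @ $14 = $3,378
Sale 3 (287) [LIFO — newest first]: 178 @ $14 + 109 @ $13 = $3,909
Total COGS = $2,648 + $3,378 + $3,909 = $9,935
Ending inventory: 69 @ $9 + 20 @ $13 = $881
Check: goods available $10,816 = COGS $9,935 + ending $881

COGS = $9,935; ending inventory = $881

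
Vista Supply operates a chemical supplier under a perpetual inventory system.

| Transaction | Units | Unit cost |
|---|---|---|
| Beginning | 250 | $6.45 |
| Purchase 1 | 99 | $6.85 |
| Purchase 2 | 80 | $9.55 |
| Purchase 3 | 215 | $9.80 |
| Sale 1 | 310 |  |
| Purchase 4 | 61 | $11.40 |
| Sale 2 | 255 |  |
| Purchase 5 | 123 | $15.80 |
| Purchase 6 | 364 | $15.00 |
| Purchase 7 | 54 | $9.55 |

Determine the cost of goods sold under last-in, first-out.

Sale 1 (310) [LIFO — newest first]: 215 @ $9.80 + 80 @ $9.55 + 15 @ $6.85 = $2,973.75
Sale 2 (255) [LIFO — newest first]: 61 @ $11.40 + 84 @ $6.85 + 110 @ $6.45 = $1,980.30
Total COGS = $2,973.75 + $1,980.30 = $4,954.05
Ending inventory: 140 @ $6.45 + 123 @ $15.80 + 364 @ $15.00 + 54 @ $9.55 = $8,822.10

COGS = $4,954.05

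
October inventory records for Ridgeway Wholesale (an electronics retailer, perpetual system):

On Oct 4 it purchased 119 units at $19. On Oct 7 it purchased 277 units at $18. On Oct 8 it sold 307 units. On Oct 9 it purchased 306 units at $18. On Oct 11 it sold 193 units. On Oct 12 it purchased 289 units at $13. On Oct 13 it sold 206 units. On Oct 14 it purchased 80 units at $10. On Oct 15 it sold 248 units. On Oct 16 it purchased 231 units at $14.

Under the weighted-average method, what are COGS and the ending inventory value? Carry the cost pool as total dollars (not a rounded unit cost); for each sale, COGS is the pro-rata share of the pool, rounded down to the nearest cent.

COGS = $15,677.46; ending inventory = $4,868.54

After Oct 4: 119 on hand, pool $2,261.00 (≈ $19.0000 each)
After Oct 7: 396 on hand, pool $7,247.00 (≈ $18.3005 each)
Oct 8, sell 307: 307/396 × $7,247.00 → $5,618.25
After Oct 9: 395 on hand, pool $7,136.75 (≈ $18.0677 each)
Oct 11, sell 193: 193/395 × $7,136.75 → $3,487.07
After Oct 12: 491 on hand, pool $7,406.68 (≈ $15.0849 each)
Oct 13, sell 206: 206/491 × $7,406.68 → $3,107.48
After Oct 14: 365 on hand, pool $5,099.20 (≈ $13.9704 each)
Oct 15, sell 248: 248/365 × $5,099.20 → $3,464.66
After Oct 16: 348 on hand, pool $4,868.54 (≈ $13.9901 each)
Total COGS = $5,618.25 + $3,487.07 + $3,107.48 + $3,464.66 = $15,677.46
Ending inventory (cost pool remaining) = $4,868.54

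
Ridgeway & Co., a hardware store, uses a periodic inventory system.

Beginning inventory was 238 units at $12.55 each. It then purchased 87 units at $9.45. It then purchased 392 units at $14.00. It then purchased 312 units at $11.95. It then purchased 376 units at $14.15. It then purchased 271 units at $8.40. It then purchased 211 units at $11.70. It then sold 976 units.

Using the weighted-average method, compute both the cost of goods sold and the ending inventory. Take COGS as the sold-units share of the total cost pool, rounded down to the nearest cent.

Sale 1, sell 976: 976/1887 × $23,090.95 → $11,943.17
Ending inventory (cost pool remaining) = $11,147.78
Check: goods available $23,090.95 = COGS $11,943.17 + ending $11,147.78

COGS = $11,943.17; ending inventory = $11,147.78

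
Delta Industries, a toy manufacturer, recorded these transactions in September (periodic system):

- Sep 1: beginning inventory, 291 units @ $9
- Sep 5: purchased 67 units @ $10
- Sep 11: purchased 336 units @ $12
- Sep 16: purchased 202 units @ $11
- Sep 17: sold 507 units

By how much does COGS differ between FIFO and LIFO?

FIFO COGS: 291 @ $9 + 67 @ $10 + 149 @ $12 = $5,077
LIFO COGS: 202 @ $11 + 305 @ $12 = $5,882
Difference = |$5,077 − $5,882| = $805

$805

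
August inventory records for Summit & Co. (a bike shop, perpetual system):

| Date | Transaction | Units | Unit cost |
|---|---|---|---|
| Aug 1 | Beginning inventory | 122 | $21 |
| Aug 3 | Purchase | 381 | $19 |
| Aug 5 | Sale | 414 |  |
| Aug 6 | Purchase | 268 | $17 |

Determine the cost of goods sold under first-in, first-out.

COGS = $8,110

Aug 5, 414 sold [FIFO — oldest first]: 122 @ $21 + 292 @ $19 = $8,110
Ending inventory: 89 @ $19 + 268 @ $17 = $6,247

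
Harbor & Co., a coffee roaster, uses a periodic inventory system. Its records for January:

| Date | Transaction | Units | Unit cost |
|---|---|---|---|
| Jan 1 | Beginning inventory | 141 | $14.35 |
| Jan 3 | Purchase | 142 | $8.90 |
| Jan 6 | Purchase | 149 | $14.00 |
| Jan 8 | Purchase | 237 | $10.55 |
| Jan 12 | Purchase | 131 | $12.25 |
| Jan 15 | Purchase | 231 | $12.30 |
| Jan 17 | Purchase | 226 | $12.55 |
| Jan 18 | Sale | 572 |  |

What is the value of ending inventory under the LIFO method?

Jan 18, 572 sold [LIFO — newest first]: 226 @ $12.55 + 231 @ $12.30 + 115 @ $12.25 = $7,086.35
Ending inventory: 141 @ $14.35 + 142 @ $8.90 + 149 @ $14.00 + 237 @ $10.55 + 16 @ $12.25 = $8,069.50
Check: goods available $15,155.85 = COGS $7,086.35 + ending $8,069.50

Ending inventory = $8,069.50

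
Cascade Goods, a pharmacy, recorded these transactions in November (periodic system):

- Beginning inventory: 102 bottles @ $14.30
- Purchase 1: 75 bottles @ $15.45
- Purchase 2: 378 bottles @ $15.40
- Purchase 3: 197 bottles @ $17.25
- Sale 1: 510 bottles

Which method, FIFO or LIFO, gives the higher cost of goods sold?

LIFO

FIFO COGS: 102 @ $14.30 + 75 @ $15.45 + 333 @ $15.40 = $7,745.55
LIFO COGS: 197 @ $17.25 + 313 @ $15.40 = $8,218.45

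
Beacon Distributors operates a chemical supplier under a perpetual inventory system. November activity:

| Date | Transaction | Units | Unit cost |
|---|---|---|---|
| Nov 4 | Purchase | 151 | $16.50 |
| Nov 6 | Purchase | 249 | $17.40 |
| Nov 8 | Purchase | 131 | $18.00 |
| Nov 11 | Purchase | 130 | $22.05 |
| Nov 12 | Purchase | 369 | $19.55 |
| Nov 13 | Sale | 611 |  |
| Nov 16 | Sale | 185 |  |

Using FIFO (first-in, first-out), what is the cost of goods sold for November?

Nov 13, 611 sold [FIFO — oldest first]: 151 @ $16.50 + 249 @ $17.40 + 131 @ $18.00 + 80 @ $22.05 = $10,946.10
Nov 16, 185 sold [FIFO — oldest first]: 50 @ $22.05 + 135 @ $19.55 = $3,741.75
Total COGS = $10,946.10 + $3,741.75 = $14,687.85
Ending inventory: 234 @ $19.55 = $4,574.70

COGS = $14,687.85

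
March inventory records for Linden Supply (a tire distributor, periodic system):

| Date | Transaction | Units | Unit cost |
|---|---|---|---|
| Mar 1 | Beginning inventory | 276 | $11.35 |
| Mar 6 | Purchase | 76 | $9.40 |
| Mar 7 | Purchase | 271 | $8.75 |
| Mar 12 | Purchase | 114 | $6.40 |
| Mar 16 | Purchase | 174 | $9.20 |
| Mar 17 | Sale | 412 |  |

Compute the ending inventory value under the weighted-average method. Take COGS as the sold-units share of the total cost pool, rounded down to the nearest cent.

Ending inventory = $4,682.53

Mar 17, sell 412: 412/911 × $8,548.65 → $3,866.12
Ending inventory (cost pool remaining) = $4,682.53
Check: goods available $8,548.65 = COGS $3,866.12 + ending $4,682.53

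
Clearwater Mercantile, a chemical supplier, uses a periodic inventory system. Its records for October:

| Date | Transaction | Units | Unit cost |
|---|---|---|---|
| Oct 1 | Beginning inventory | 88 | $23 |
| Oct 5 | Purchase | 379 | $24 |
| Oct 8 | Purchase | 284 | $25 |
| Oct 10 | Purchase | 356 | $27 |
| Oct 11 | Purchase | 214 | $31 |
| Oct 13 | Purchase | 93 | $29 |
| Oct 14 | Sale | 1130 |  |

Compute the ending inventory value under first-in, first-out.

Ending inventory = $8,618

Oct 14, 1130 sold [FIFO — oldest first]: 88 @ $23 + 379 @ $24 + 284 @ $25 + 356 @ $27 + 23 @ $31 = $28,545
Ending inventory: 191 @ $31 + 93 @ $29 = $8,618
Check: goods available $37,163 = COGS $28,545 + ending $8,618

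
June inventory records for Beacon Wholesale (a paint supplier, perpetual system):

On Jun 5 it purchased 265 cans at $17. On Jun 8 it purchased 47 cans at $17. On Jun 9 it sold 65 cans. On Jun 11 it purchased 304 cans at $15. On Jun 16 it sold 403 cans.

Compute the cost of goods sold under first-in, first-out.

Jun 9, 65 sold [FIFO — oldest first]: 65 @ $17 = $1,105
Jun 16, 403 sold [FIFO — oldest first]: 200 @ $17 + 47 @ $17 + 156 @ $15 = $6,539
Total COGS = $1,105 + $6,539 = $7,644
Ending inventory: 148 @ $15 = $2,220

COGS = $7,644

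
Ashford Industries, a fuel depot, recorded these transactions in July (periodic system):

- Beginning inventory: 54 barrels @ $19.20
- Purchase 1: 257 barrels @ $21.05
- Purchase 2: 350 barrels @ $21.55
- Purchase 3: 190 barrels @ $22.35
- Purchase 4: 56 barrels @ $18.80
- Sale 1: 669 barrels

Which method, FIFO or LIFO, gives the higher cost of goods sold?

FIFO COGS: 54 @ $19.20 + 257 @ $21.05 + 350 @ $21.55 + 8 @ $22.35 = $14,167.95
LIFO COGS: 56 @ $18.80 + 190 @ $22.35 + 350 @ $21.55 + 73 @ $21.05 = $14,378.45

LIFO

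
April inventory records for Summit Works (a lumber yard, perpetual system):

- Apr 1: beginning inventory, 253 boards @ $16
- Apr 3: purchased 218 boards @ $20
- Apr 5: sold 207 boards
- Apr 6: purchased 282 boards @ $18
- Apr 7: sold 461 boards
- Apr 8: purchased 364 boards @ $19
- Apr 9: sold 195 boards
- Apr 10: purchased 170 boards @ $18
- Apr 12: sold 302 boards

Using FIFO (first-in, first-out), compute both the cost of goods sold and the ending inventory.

Apr 5, 207 sold [FIFO — oldest first]: 207 @ $16 = $3,312
Apr 7, 461 sold [FIFO — oldest first]: 46 @ $16 + 218 @ $20 + 197 @ $18 = $8,642
Apr 9, 195 sold [FIFO — oldest first]: 85 @ $18 + 110 @ $19 = $3,620
Apr 12, 302 sold [FIFO — oldest first]: 254 @ $19 + 48 @ $18 = $5,690
Total COGS = $3,312 + $8,642 + $3,620 + $5,690 = $21,264
Ending inventory: 122 @ $18 = $2,196

COGS = $21,264; ending inventory = $2,196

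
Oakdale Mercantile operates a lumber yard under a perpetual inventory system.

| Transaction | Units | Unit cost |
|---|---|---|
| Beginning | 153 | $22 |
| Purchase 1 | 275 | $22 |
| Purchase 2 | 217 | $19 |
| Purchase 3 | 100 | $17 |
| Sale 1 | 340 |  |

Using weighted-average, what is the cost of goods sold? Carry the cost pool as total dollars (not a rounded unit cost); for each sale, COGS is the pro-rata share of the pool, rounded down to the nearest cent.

COGS = $6,954.71

After Beginning: 153 on hand, pool $3,366.00 (≈ $22.0000 each)
After Purchase 1: 428 on hand, pool $9,416.00 (≈ $22.0000 each)
After Purchase 2: 645 on hand, pool $13,539.00 (≈ $20.9907 each)
After Purchase 3: 745 on hand, pool $15,239.00 (≈ $20.4550 each)
Sale 1, sell 340: 340/745 × $15,239.00 → $6,954.71
Ending inventory (cost pool remaining) = $8,284.29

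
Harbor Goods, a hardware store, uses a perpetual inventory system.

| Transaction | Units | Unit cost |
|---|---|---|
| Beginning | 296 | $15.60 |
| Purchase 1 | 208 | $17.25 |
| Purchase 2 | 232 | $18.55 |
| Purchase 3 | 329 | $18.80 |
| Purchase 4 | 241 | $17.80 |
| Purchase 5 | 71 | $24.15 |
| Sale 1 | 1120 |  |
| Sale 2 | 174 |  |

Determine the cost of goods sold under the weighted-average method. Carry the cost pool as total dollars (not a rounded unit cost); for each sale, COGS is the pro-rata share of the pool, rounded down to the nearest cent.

COGS = $23,210.10

After Beginning: 296 on hand, pool $4,617.60 (≈ $15.6000 each)
After Purchase 1: 504 on hand, pool $8,205.60 (≈ $16.2810 each)
After Purchase 2: 736 on hand, pool $12,509.20 (≈ $16.9962 each)
After Purchase 3: 1065 on hand, pool $18,694.40 (≈ $17.5534 each)
After Purchase 4: 1306 on hand, pool $22,984.20 (≈ $17.5989 each)
After Purchase 5: 1377 on hand, pool $24,698.85 (≈ $17.9367 each)
Sale 1, sell 1120: 1120/1377 × $24,698.85 → $20,089.11
Sale 2, sell 174: 174/257 × $4,609.74 → $3,120.99
Total COGS = $20,089.11 + $3,120.99 = $23,210.10
Ending inventory (cost pool remaining) = $1,488.75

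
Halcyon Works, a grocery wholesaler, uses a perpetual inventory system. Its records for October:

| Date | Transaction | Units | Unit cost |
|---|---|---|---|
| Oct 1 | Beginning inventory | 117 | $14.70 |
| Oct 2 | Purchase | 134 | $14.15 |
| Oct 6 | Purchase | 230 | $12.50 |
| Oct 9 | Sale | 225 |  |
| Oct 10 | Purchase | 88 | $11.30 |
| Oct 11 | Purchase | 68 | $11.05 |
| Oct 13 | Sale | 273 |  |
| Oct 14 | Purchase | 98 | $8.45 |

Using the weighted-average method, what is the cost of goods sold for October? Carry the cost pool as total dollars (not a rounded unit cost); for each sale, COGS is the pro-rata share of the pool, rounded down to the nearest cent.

COGS = $6,482.27

After Oct 1: 117 on hand, pool $1,719.90 (≈ $14.7000 each)
After Oct 2: 251 on hand, pool $3,616.00 (≈ $14.4064 each)
After Oct 6: 481 on hand, pool $6,491.00 (≈ $13.4948 each)
Oct 9, sell 225: 225/481 × $6,491.00 → $3,036.33
After Oct 10: 344 on hand, pool $4,449.07 (≈ $12.9333 each)
After Oct 11: 412 on hand, pool $5,200.47 (≈ $12.6225 each)
Oct 13, sell 273: 273/412 × $5,200.47 → $3,445.94
After Oct 14: 237 on hand, pool $2,582.63 (≈ $10.8972 each)
Total COGS = $3,036.33 + $3,445.94 = $6,482.27
Ending inventory (cost pool remaining) = $2,582.63
Check: goods available $9,064.90 = COGS $6,482.27 + ending $2,582.63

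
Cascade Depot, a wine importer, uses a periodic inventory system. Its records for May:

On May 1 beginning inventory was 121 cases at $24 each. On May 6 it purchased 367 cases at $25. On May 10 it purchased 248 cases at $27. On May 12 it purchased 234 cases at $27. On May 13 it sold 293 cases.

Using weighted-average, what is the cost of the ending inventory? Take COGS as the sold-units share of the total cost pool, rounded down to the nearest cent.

Ending inventory = $17,513.37

May 13, sell 293: 293/970 × $25,093.00 → $7,579.63
Ending inventory (cost pool remaining) = $17,513.37
Check: goods available $25,093.00 = COGS $7,579.63 + ending $17,513.37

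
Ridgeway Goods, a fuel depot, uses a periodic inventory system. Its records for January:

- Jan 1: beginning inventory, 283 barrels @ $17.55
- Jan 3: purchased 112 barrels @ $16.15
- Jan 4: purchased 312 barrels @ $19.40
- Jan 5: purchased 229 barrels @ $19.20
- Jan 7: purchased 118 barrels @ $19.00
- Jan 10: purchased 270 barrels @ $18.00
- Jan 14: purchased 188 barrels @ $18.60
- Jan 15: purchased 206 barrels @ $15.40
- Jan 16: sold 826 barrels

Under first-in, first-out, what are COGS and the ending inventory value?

Jan 16, 826 sold [FIFO — oldest first]: 283 @ $17.55 + 112 @ $16.15 + 312 @ $19.40 + 119 @ $19.20 = $15,113.05
Ending inventory: 110 @ $19.20 + 118 @ $19.00 + 270 @ $18.00 + 188 @ $18.60 + 206 @ $15.40 = $15,883.20

COGS = $15,113.05; ending inventory = $15,883.20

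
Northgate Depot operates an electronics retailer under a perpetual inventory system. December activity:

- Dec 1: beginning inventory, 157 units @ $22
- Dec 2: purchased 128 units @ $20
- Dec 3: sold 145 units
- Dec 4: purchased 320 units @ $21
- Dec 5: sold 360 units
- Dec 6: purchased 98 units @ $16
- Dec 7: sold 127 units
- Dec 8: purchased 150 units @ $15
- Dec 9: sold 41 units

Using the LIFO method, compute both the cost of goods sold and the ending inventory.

Dec 3, 145 sold [LIFO — newest first]: 128 @ $20 + 17 @ $22 = $2,934
Dec 5, 360 sold [LIFO — newest first]: 320 @ $21 + 40 @ $22 = $7,600
Dec 7, 127 sold [LIFO — newest first]: 98 @ $16 + 29 @ $22 = $2,206
Dec 9, 41 sold [LIFO — newest first]: 41 @ $15 = $615
Total COGS = $2,934 + $7,600 + $2,206 + $615 = $13,355
Ending inventory: 71 @ $22 + 109 @ $15 = $3,197

COGS = $13,355; ending inventory = $3,197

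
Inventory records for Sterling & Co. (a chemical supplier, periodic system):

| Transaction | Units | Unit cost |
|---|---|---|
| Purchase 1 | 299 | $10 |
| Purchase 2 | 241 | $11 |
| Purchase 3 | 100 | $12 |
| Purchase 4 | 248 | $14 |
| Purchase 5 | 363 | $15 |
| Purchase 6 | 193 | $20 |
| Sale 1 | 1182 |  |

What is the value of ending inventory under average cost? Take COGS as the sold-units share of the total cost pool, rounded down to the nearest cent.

Sale 1, sell 1182: 1182/1444 × $19,618.00 → $16,058.50
Ending inventory (cost pool remaining) = $3,559.50

Ending inventory = $3,559.50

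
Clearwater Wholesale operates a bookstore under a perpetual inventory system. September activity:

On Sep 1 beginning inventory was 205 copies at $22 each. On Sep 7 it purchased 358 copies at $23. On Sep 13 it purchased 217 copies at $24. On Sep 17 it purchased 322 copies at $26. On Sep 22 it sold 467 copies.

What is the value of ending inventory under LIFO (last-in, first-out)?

Ending inventory = $14,472

Sep 22, 467 sold [LIFO — newest first]: 322 @ $26 + 145 @ $24 = $11,852
Ending inventory: 205 @ $22 + 358 @ $23 + 72 @ $24 = $14,472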